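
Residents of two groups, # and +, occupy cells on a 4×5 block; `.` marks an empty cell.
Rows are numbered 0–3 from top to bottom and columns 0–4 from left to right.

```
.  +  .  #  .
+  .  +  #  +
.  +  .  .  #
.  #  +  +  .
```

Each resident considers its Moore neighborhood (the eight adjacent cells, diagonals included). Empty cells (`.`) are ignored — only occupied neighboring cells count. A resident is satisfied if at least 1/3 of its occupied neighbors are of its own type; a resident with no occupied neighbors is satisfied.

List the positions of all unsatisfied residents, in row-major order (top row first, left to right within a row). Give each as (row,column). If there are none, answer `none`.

(1,4), (3,1)

(0,1)+ 2/2 ✓
(0,3)# 1/3 ✓
(1,0)+ 2/2 ✓
(1,2)+ 2/4 ✓
(1,3)# 2/4 ✓
(1,4)+ 0/3 ✗
(2,1)+ 3/4 ✓
(2,4)# 1/3 ✓
(3,1)# 0/2 ✗
(3,2)+ 2/3 ✓
(3,3)+ 1/2 ✓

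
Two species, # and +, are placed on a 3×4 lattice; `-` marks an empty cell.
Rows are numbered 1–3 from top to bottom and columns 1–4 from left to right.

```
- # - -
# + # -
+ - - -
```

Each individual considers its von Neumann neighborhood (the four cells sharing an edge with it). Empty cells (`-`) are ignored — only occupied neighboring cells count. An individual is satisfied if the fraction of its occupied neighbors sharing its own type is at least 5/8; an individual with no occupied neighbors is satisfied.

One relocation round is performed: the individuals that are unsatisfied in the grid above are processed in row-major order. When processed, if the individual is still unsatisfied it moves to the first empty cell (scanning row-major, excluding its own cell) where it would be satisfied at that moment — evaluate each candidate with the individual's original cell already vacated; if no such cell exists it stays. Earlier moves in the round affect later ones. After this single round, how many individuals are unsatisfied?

Initially unsatisfied (in order): (1,2), (2,1), (2,2), (2,3), (3,1).
  (1,2) → (1,1).
  (2,1) → (1,3).
  (2,2) → (3,2).
  (2,3): now satisfied by earlier moves; stays.
  (3,1): now satisfied by earlier moves; stays.
Resulting grid:
# - # -
- - # -
+ + - -
All satisfied now.

0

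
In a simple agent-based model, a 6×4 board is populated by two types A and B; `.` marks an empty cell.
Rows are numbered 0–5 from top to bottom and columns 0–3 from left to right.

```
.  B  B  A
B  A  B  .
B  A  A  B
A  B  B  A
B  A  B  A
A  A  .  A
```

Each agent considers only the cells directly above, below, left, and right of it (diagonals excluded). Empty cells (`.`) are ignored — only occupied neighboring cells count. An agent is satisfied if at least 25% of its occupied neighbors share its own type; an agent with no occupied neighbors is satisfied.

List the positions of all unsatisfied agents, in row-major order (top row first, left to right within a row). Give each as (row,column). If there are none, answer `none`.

(0,3), (2,3), (3,0), (4,0)

Row 0: (0,1)B 1/2 satisfied · (0,2)B 2/3 satisfied · (0,3)A 0/1 not
Row 1: (1,0)B 1/2 satisfied · (1,1)A 1/4 satisfied · (1,2)B 1/3 satisfied
Row 2: (2,0)B 1/3 satisfied · (2,1)A 2/4 satisfied · (2,2)A 1/4 satisfied · (2,3)B 0/2 not
Row 3: (3,0)A 0/3 not · (3,1)B 1/4 satisfied · (3,2)B 2/4 satisfied · (3,3)A 1/3 satisfied
Row 4: (4,0)B 0/3 not · (4,1)A 1/4 satisfied · (4,2)B 1/3 satisfied · (4,3)A 2/3 satisfied
Row 5: (5,0)A 1/2 satisfied · (5,1)A 2/2 satisfied · (5,3)A 1/1 satisfied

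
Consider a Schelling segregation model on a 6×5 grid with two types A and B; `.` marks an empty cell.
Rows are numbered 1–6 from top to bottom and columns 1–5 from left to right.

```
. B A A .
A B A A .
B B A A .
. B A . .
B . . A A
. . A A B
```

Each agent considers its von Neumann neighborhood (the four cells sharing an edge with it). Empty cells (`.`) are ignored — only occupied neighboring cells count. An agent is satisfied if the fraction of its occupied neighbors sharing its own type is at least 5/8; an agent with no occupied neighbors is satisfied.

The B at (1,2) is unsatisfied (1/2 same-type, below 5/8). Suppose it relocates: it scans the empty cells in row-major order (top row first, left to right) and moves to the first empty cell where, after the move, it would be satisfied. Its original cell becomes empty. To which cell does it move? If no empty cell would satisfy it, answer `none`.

Vacating (1,2). Empty cells in order:
  (1,1): 0/1 same-type → still unsatisfied.
  (1,5): 0/1 same-type → still unsatisfied.
  (2,5): 0/1 same-type → still unsatisfied.
  (3,5): 0/1 same-type → still unsatisfied.
  (4,1): 3/3 same-type → satisfied — stop here.

(4,1)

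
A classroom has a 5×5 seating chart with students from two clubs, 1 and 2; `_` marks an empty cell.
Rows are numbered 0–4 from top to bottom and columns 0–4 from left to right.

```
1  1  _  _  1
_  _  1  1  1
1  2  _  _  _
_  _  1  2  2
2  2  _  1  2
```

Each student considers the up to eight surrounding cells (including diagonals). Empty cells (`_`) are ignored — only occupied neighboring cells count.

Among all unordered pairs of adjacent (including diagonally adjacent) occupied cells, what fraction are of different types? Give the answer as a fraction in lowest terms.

8/19

Scan each occupied cell's neighbors to the right and below (and the two forward diagonals) so each pair is counted once.
Row 0: 1(0,0)–1(0,1)= 1(0,1)–1(1,2)= 1(0,4)–1(1,4)= 1(0,4)–1(1,3)=  → 0/4 unlike.
Row 1: 1(1,2)–1(1,3)= 1(1,2)–2(2,1)≠ 1(1,3)–1(1,4)=  → 1/3 unlike.
Row 2: 1(2,0)–2(2,1)≠ 2(2,1)–1(3,2)≠  → 2/2 unlike.
Row 3: 1(3,2)–2(3,3)≠ 1(3,2)–1(4,3)= 1(3,2)–2(4,1)≠ 2(3,3)–2(3,4)= 2(3,3)–1(4,3)≠ 2(3,3)–2(4,4)= 2(3,4)–2(4,4)= 2(3,4)–1(4,3)≠  → 4/8 unlike.
Row 4: 2(4,0)–2(4,1)= 1(4,3)–2(4,4)≠  → 1/2 unlike.
Total adjacent occupied pairs: 19; unlike-type pairs: 8.
8/19 is already in lowest terms.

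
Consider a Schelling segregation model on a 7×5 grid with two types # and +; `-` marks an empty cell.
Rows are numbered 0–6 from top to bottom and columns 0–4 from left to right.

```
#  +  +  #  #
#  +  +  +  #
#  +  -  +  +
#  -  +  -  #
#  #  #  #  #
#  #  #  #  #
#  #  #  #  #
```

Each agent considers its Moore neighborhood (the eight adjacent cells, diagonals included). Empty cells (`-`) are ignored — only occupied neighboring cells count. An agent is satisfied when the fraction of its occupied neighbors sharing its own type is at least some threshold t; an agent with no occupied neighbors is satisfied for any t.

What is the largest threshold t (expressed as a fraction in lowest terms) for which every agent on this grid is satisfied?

1/3

(0,0)# 1/3
(0,1)+ 3/5
(0,2)+ 4/5
(0,3)# 2/5
(0,4)# 2/3
(1,0)# 2/5
(1,1)+ 4/7
(1,2)+ 6/7
(1,3)+ 4/7
(1,4)# 2/5
(2,0)# 2/4
(2,1)+ 3/6
(2,3)+ 4/6
(2,4)+ 2/4
(3,0)# 3/4
(3,2)+ 2/5
(3,4)# 2/4
(4,0)# 4/4
(4,1)# 6/7
(4,2)# 5/6
(4,3)# 6/7
(4,4)# 4/4
(5,0)# 5/5
(5,1)# 8/8
(5,2)# 8/8
(5,3)# 8/8
(5,4)# 5/5
(6,0)# 3/3
(6,1)# 5/5
(6,2)# 5/5
(6,3)# 5/5
(6,4)# 3/3
The smallest same-type fraction is 1/3 at (0,0), which reduces to 1/3. Any threshold above that leaves this agent unsatisfied.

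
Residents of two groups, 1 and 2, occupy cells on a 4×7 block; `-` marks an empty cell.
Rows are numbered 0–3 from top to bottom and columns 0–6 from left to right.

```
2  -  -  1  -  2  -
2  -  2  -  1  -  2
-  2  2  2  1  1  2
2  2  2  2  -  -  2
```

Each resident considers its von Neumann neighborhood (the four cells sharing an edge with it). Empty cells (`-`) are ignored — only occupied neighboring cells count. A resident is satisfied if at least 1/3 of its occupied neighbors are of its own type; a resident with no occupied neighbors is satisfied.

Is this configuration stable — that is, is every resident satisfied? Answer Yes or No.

Yes

Row 0: (0,0)2 1/1 ok · (0,3)1 0/0 ok · (0,5)2 0/0 ok
Row 1: (1,0)2 1/1 ok · (1,2)2 1/1 ok · (1,4)1 1/1 ok · (1,6)2 1/1 ok
Row 2: (2,1)2 2/2 ok · (2,2)2 4/4 ok · (2,3)2 2/3 ok · (2,4)1 2/3 ok · (2,5)1 1/2 ok · (2,6)2 2/3 ok
Row 3: (3,0)2 1/1 ok · (3,1)2 3/3 ok · (3,2)2 3/3 ok · (3,3)2 2/2 ok · (3,6)2 1/1 ok
All meet the threshold, so the configuration is stable.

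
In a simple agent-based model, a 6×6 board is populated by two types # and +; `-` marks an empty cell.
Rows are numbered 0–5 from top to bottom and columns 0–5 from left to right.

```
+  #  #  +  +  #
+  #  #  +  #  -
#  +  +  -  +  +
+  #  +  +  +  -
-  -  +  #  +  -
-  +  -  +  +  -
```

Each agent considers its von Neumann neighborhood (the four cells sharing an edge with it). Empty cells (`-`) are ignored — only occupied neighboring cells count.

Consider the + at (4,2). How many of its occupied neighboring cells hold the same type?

Occupied neighbors of (4,2): (3,2)=+, (4,3)=#.
Same type (+): 1 of 2.

1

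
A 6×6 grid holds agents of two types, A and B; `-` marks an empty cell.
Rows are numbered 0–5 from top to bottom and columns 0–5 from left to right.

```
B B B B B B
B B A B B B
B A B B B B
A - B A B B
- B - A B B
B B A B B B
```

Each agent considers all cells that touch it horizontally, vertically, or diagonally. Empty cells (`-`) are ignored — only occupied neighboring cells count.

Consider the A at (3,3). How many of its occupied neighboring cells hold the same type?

Occupied neighbors of (3,3): (2,2)=B, (2,3)=B, (2,4)=B, (3,2)=B, (3,4)=B, (4,3)=A, (4,4)=B.
Same type (A): 1 of 7.

1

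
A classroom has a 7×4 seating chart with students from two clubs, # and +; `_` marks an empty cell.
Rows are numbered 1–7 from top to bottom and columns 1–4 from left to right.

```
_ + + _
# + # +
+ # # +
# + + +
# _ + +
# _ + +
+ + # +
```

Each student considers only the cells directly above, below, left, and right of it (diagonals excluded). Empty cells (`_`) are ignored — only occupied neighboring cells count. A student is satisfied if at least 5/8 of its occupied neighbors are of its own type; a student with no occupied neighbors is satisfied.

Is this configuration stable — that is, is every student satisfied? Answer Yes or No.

No

Row 1: (1,2)+ 2/2 satisfied · (1,3)+ 1/2 not
Row 2: (2,1)# 0/2 not · (2,2)+ 1/4 not · (2,3)# 1/4 not · (2,4)+ 1/2 not
Row 3: (3,1)+ 0/3 not · (3,2)# 1/4 not · (3,3)# 2/4 not · (3,4)+ 2/3 satisfied
Row 4: (4,1)# 1/3 not · (4,2)+ 1/3 not · (4,3)+ 3/4 satisfied · (4,4)+ 3/3 satisfied
Row 5: (5,1)# 2/2 satisfied · (5,3)+ 3/3 satisfied · (5,4)+ 3/3 satisfied
Row 6: (6,1)# 1/2 not · (6,3)+ 2/3 satisfied · (6,4)+ 3/3 satisfied
Row 7: (7,1)+ 1/2 not · (7,2)+ 1/2 not · (7,3)# 0/3 not · (7,4)+ 1/2 not
For instance (1,3) has only 1/2 same-type neighbors, below 5/8.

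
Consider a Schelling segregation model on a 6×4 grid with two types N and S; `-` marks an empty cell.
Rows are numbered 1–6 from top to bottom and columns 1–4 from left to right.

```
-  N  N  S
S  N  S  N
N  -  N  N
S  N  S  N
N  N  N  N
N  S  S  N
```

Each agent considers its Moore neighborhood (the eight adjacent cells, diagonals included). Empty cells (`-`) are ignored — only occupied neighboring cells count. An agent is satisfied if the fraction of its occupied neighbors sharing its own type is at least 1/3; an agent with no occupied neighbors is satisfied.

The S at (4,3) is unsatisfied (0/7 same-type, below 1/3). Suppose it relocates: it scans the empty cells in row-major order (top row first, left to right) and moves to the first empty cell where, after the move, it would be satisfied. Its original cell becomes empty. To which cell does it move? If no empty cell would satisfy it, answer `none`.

(1,1)

Vacating (4,3). Empty cells in order:
  (1,1): 1/3 same-type → satisfied — stop here.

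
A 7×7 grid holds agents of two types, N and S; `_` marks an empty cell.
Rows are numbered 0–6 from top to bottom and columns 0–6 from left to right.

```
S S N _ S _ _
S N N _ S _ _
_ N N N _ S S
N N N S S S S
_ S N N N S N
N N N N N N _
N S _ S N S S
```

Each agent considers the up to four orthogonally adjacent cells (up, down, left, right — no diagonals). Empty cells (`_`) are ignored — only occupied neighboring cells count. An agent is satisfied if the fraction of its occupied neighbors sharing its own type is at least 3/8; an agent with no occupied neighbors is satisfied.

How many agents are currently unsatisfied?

Row 0: (0,0)S 2/2 ✓ · (0,1)S 1/3 ✗ · (0,2)N 1/2 ✓ · (0,4)S 1/1 ✓
Row 1: (1,0)S 1/2 ✓ · (1,1)N 2/4 ✓ · (1,2)N 3/3 ✓ · (1,4)S 1/1 ✓
Row 2: (2,1)N 3/3 ✓ · (2,2)N 4/4 ✓ · (2,3)N 1/2 ✓ · (2,5)S 2/2 ✓ · (2,6)S 2/2 ✓
Row 3: (3,0)N 1/1 ✓ · (3,1)N 3/4 ✓ · (3,2)N 3/4 ✓ · (3,3)S 1/4 ✗ · (3,4)S 2/3 ✓ · (3,5)S 4/4 ✓ · (3,6)S 2/3 ✓
Row 4: (4,1)S 0/3 ✗ · (4,2)N 3/4 ✓ · (4,3)N 3/4 ✓ · (4,4)N 2/4 ✓ · (4,5)S 1/4 ✗ · (4,6)N 0/2 ✗
Row 5: (5,0)N 2/2 ✓ · (5,1)N 2/4 ✓ · (5,2)N 3/3 ✓ · (5,3)N 3/4 ✓ · (5,4)N 4/4 ✓ · (5,5)N 1/3 ✗
Row 6: (6,0)N 1/2 ✓ · (6,1)S 0/2 ✗ · (6,3)S 0/2 ✗ · (6,4)N 1/3 ✗ · (6,5)S 1/3 ✗ · (6,6)S 1/1 ✓
Unsatisfied: (0,1), (3,3), (4,1), (4,5), (4,6), (5,5), (6,1), (6,3), (6,4), (6,5) — 10 in total.

10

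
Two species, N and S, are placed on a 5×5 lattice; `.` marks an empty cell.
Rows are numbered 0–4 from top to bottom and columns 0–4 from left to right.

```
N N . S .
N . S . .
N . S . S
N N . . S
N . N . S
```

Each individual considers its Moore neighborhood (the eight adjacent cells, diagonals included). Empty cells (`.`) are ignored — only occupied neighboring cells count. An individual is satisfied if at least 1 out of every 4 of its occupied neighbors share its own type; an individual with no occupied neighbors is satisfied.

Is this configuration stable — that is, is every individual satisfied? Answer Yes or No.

Yes

(0,0)N 2/2 ok
(0,1)N 2/3 ok
(0,3)S 1/1 ok
(1,0)N 3/3 ok
(1,2)S 2/3 ok
(2,0)N 3/3 ok
(2,2)S 1/2 ok
(2,4)S 1/1 ok
(3,0)N 3/3 ok
(3,1)N 4/5 ok
(3,4)S 2/2 ok
(4,0)N 2/2 ok
(4,2)N 1/1 ok
(4,4)S 1/1 ok
All meet the threshold, so the configuration is stable.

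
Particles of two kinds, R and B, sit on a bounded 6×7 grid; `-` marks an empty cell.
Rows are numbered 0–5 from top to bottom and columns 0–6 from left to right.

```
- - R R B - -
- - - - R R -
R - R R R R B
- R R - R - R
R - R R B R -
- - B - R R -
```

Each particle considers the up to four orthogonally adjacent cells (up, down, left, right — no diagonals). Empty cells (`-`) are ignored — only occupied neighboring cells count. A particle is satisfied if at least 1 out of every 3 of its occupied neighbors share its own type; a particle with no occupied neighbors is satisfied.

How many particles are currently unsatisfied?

(0,2)R 1/1 ✓
(0,3)R 1/2 ✓
(0,4)B 0/2 ✗
(1,4)R 2/3 ✓
(1,5)R 2/2 ✓
(2,0)R 0/0 ✓
(2,2)R 2/2 ✓
(2,3)R 2/2 ✓
(2,4)R 4/4 ✓
(2,5)R 2/3 ✓
(2,6)B 0/2 ✗
(3,1)R 1/1 ✓
(3,2)R 3/3 ✓
(3,4)R 1/2 ✓
(3,6)R 0/1 ✗
(4,0)R 0/0 ✓
(4,2)R 2/3 ✓
(4,3)R 1/2 ✓
(4,4)B 0/4 ✗
(4,5)R 1/2 ✓
(5,2)B 0/1 ✗
(5,4)R 1/2 ✓
(5,5)R 2/2 ✓
Unsatisfied: (0,4), (2,6), (3,6), (4,4), (5,2) — 5 in total.

5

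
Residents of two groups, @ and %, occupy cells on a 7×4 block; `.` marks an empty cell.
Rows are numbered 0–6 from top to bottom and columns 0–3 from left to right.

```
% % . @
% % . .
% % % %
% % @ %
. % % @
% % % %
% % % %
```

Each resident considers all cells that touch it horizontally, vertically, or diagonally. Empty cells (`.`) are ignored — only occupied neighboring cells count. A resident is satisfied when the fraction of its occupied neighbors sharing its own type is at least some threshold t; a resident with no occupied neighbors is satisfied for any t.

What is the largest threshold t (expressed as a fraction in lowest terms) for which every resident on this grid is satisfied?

1/8

Row 0: (0,0)% 3/3 · (0,1)% 3/3 · (0,3)@ — no occupied neighbors
Row 1: (1,0)% 5/5 · (1,1)% 6/6
Row 2: (2,0)% 5/5 · (2,1)% 6/7 · (2,2)% 5/6 · (2,3)% 2/3
Row 3: (3,0)% 4/4 · (3,1)% 6/7 · (3,2)@ 1/8 · (3,3)% 3/5
Row 4: (4,1)% 6/7 · (4,2)% 6/8 · (4,3)@ 1/5
Row 5: (5,0)% 4/4 · (5,1)% 7/7 · (5,2)% 7/8 · (5,3)% 4/5
Row 6: (6,0)% 3/3 · (6,1)% 5/5 · (6,2)% 5/5 · (6,3)% 3/3
The smallest same-type fraction is 1/8 at (3,2), which reduces to 1/8. Any threshold above that leaves this resident unsatisfied.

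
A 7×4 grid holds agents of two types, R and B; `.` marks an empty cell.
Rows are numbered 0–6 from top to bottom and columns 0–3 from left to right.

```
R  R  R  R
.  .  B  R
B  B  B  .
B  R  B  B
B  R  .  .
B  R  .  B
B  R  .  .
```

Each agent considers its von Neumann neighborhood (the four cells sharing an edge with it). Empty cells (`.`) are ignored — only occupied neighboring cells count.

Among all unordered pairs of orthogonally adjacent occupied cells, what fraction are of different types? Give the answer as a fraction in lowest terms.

Scan each occupied cell's neighbors to the right and below so each pair is counted once.
From row 0: 1 unlike of 5 pairs (running 1/5).
From row 1: 1 unlike of 2 pairs (running 2/7).
From row 2: 1 unlike of 5 pairs (running 3/12).
From row 3: 2 unlike of 5 pairs (running 5/17).
From row 4: 1 unlike of 3 pairs (running 6/20).
From row 5: 1 unlike of 3 pairs (running 7/23).
From row 6: 1 unlike of 1 pairs (running 8/24).
Total adjacent occupied pairs: 24; unlike-type pairs: 8.
8/24 reduces to 1/3.

1/3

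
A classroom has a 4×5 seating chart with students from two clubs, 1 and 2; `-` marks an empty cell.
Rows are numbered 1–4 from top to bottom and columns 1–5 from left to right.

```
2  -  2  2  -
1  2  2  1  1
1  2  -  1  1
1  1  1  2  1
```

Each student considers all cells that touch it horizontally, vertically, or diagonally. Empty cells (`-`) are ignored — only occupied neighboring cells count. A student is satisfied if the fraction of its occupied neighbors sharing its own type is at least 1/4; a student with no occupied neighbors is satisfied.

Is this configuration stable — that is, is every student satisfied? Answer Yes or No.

Row 1: (1,1)2 1/2 ok · (1,3)2 3/4 ok · (1,4)2 2/4 ok
Row 2: (2,1)1 1/4 ok · (2,2)2 4/6 ok · (2,3)2 4/6 ok · (2,4)1 3/6 ok · (2,5)1 3/4 ok
Row 3: (3,1)1 3/5 ok · (3,2)2 2/7 ok · (3,4)1 5/7 ok · (3,5)1 4/5 ok
Row 4: (4,1)1 2/3 ok · (4,2)1 3/4 ok · (4,3)1 2/4 ok · (4,4)2 0/4 unhappy · (4,5)1 2/3 ok
For instance (4,4) has only 0/4 same-type neighbors, below 1/4.

No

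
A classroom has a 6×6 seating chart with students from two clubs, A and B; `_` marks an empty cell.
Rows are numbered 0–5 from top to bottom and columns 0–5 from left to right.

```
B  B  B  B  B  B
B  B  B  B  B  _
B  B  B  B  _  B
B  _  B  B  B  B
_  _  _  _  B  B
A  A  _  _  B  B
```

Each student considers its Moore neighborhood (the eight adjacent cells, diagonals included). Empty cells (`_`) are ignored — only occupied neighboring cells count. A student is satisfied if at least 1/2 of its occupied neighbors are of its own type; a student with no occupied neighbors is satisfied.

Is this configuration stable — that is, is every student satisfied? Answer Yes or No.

Yes

(0,0)B 3/3 ✓
(0,1)B 5/5 ✓
(0,2)B 5/5 ✓
(0,3)B 5/5 ✓
(0,4)B 4/4 ✓
(0,5)B 2/2 ✓
(1,0)B 5/5 ✓
(1,1)B 8/8 ✓
(1,2)B 8/8 ✓
(1,3)B 7/7 ✓
(1,4)B 6/6 ✓
(2,0)B 4/4 ✓
(2,1)B 7/7 ✓
(2,2)B 7/7 ✓
(2,3)B 7/7 ✓
(2,5)B 3/3 ✓
(3,0)B 2/2 ✓
(3,2)B 4/4 ✓
(3,3)B 5/5 ✓
(3,4)B 6/6 ✓
(3,5)B 4/4 ✓
(4,4)B 6/6 ✓
(4,5)B 5/5 ✓
(5,0)A 1/1 ✓
(5,1)A 1/1 ✓
(5,4)B 3/3 ✓
(5,5)B 3/3 ✓
All meet the threshold, so the configuration is stable.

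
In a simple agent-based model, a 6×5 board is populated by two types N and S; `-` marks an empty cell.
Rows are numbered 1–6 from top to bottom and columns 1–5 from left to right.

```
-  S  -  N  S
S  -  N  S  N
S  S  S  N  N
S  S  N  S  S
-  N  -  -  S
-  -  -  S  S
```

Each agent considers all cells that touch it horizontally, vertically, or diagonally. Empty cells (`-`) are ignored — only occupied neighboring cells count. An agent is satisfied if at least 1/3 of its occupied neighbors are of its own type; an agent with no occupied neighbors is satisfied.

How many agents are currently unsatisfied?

1

Row 1: (1,2)S 1/2 ok · (1,4)N 2/4 ok · (1,5)S 1/3 ok
Row 2: (2,1)S 3/3 ok · (2,3)N 2/6 ok · (2,4)S 2/7 unhappy · (2,5)N 3/5 ok
Row 3: (3,1)S 4/4 ok · (3,2)S 5/7 ok · (3,3)S 4/7 ok · (3,4)N 4/8 ok · (3,5)N 2/5 ok
Row 4: (4,1)S 3/4 ok · (4,2)S 4/6 ok · (4,3)N 2/6 ok · (4,4)S 3/6 ok · (4,5)S 2/4 ok
Row 5: (5,2)N 1/3 ok · (5,5)S 4/4 ok
Row 6: (6,4)S 2/2 ok · (6,5)S 2/2 ok
Unsatisfied: (2,4) — 1 in total.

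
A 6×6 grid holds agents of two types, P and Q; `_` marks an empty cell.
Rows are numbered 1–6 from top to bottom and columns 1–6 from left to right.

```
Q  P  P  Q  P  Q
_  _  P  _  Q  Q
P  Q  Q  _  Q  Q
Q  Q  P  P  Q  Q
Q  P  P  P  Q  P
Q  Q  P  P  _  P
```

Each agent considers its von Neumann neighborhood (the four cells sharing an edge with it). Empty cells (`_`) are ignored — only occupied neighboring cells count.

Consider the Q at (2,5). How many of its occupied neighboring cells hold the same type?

2

Occupied neighbors of (2,5): (1,5)=P, (3,5)=Q, (2,6)=Q.
Same type (Q): 2 of 3.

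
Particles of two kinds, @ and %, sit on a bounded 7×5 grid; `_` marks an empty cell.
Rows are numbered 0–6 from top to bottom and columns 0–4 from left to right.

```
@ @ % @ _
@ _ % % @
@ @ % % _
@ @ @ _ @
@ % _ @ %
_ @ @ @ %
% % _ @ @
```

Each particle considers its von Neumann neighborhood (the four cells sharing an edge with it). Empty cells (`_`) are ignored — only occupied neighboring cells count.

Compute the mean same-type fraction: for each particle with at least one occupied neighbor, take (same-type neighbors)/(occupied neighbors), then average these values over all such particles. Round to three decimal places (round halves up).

Row 0: (0,0)@ 2/2 · (0,1)@ 1/2 · (0,2)% 1/3 · (0,3)@ 0/2
Row 1: (1,0)@ 2/2 · (1,2)% 3/3 · (1,3)% 2/4 · (1,4)@ 0/1
Row 2: (2,0)@ 3/3 · (2,1)@ 2/3 · (2,2)% 2/4 · (2,3)% 2/2
Row 3: (3,0)@ 3/3 · (3,1)@ 3/4 · (3,2)@ 1/2 · (3,4)@ 0/1
Row 4: (4,0)@ 1/2 · (4,1)% 0/3 · (4,3)@ 1/2 · (4,4)% 1/3
Row 5: (5,1)@ 1/3 · (5,2)@ 2/2 · (5,3)@ 3/4 · (5,4)% 1/3
Row 6: (6,0)% 1/1 · (6,1)% 1/2 · (6,3)@ 2/2 · (6,4)@ 1/2
Sum over 28 particles: 2/2 + 1/2 + 1/3 + 0/2 + 2/2 + 3/3 + 2/4 + 0/1 + 3/3 + 2/3 + 2/4 + 2/2 + 3/3 + 3/4 + 1/2 + 0/1 + 1/2 + 0/3 + 1/2 + 1/3 + 1/3 + 2/2 + 3/4 + 1/3 + 1/1 + 1/2 + 2/2 + 1/2 = 33/2; mean = 33/2 ÷ 28 = 33/56 = 0.589285… → 0.589.

0.589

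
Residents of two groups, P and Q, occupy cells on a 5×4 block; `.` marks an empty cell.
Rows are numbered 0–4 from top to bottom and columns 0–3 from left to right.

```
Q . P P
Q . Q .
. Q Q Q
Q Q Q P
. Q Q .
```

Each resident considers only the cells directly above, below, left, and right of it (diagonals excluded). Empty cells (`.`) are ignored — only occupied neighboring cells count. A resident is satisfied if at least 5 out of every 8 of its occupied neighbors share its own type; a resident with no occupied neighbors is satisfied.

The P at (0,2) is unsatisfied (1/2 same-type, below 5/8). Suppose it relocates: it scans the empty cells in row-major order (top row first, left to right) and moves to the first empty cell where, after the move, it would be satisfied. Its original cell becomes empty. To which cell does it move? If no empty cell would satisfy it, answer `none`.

none

Vacating (0,2). Empty cells in order:
  (0,1): 0/1 same-type → still unsatisfied.
  (1,1): 0/3 same-type → still unsatisfied.
  (1,3): 1/3 same-type → still unsatisfied.
  (2,0): 0/3 same-type → still unsatisfied.
  (4,0): 0/2 same-type → still unsatisfied.
  (4,3): 1/2 same-type → still unsatisfied.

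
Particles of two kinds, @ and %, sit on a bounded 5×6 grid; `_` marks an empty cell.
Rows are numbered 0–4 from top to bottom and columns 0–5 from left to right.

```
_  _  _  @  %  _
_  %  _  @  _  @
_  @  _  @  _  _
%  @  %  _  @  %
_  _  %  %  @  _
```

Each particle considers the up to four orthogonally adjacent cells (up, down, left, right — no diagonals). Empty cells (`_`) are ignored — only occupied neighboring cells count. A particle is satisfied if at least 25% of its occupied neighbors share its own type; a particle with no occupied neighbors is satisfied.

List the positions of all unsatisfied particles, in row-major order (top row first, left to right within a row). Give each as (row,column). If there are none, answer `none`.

(0,4), (1,1), (3,0), (3,5)

Row 0: (0,3)@ 1/2 satisfied · (0,4)% 0/1 not
Row 1: (1,1)% 0/1 not · (1,3)@ 2/2 satisfied · (1,5)@ 0/0 satisfied
Row 2: (2,1)@ 1/2 satisfied · (2,3)@ 1/1 satisfied
Row 3: (3,0)% 0/1 not · (3,1)@ 1/3 satisfied · (3,2)% 1/2 satisfied · (3,4)@ 1/2 satisfied · (3,5)% 0/1 not
Row 4: (4,2)% 2/2 satisfied · (4,3)% 1/2 satisfied · (4,4)@ 1/2 satisfied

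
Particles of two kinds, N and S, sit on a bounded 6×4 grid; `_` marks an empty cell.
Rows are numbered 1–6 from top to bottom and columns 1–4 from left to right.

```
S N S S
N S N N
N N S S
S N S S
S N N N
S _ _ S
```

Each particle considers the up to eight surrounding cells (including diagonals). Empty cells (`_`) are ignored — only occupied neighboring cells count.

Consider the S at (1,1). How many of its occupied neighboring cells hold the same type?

1

Occupied neighbors of (1,1): (1,2)=N, (2,1)=N, (2,2)=S.
Same type (S): 1 of 3.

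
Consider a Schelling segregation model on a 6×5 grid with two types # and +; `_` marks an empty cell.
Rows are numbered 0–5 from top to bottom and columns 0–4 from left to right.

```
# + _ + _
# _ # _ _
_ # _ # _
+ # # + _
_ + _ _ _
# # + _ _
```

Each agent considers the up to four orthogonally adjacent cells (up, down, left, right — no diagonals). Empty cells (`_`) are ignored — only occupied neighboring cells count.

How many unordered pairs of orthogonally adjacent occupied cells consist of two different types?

7

Scan each occupied cell's neighbors to the right and below so each pair is counted once.
Row 0: #(0,0)–+(0,1)≠ #(0,0)–#(1,0)=  → 1/2 unlike.
Row 2: #(2,1)–#(3,1)= #(2,3)–+(3,3)≠  → 1/2 unlike.
Row 3: +(3,0)–#(3,1)≠ #(3,1)–#(3,2)= #(3,1)–+(4,1)≠ #(3,2)–+(3,3)≠  → 3/4 unlike.
Row 4: +(4,1)–#(5,1)≠  → 1/1 unlike.
Row 5: #(5,0)–#(5,1)= #(5,1)–+(5,2)≠  → 1/2 unlike.
Total adjacent occupied pairs: 11; unlike-type pairs: 7.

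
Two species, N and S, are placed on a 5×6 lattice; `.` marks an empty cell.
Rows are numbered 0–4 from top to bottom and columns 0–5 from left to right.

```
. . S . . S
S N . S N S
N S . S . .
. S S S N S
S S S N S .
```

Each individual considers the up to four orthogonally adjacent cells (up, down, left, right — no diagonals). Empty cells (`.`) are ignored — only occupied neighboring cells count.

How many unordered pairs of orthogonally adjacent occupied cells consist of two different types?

12

Scan each occupied cell's neighbors to the right and below so each pair is counted once.
Row 0: S(0,5)–S(1,5)=  → 0/1 unlike.
Row 1: S(1,0)–N(1,1)≠ S(1,0)–N(2,0)≠ N(1,1)–S(2,1)≠ S(1,3)–N(1,4)≠ S(1,3)–S(2,3)= N(1,4)–S(1,5)≠  → 5/6 unlike.
Row 2: N(2,0)–S(2,1)≠ S(2,1)–S(3,1)= S(2,3)–S(3,3)=  → 1/3 unlike.
Row 3: S(3,1)–S(3,2)= S(3,1)–S(4,1)= S(3,2)–S(3,3)= S(3,2)–S(4,2)= S(3,3)–N(3,4)≠ S(3,3)–N(4,3)≠ N(3,4)–S(3,5)≠ N(3,4)–S(4,4)≠  → 4/8 unlike.
Row 4: S(4,0)–S(4,1)= S(4,1)–S(4,2)= S(4,2)–N(4,3)≠ N(4,3)–S(4,4)≠  → 2/4 unlike.
Total adjacent occupied pairs: 22; unlike-type pairs: 12.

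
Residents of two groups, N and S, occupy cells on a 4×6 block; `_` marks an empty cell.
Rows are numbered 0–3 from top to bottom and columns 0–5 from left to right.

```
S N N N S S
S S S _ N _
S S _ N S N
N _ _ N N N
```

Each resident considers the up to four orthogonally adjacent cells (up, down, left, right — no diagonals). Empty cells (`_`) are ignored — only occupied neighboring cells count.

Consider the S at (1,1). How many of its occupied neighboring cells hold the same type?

Occupied neighbors of (1,1): (0,1)=N, (2,1)=S, (1,0)=S, (1,2)=S.
Same type (S): 3 of 4.

3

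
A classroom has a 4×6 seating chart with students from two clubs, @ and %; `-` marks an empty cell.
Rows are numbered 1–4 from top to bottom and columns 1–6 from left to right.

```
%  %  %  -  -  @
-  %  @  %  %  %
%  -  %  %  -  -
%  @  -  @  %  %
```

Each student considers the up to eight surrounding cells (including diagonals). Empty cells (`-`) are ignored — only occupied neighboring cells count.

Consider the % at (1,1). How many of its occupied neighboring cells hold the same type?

Occupied neighbors of (1,1): (1,2)=%, (2,2)=%.
Same type (%): 2 of 2.

2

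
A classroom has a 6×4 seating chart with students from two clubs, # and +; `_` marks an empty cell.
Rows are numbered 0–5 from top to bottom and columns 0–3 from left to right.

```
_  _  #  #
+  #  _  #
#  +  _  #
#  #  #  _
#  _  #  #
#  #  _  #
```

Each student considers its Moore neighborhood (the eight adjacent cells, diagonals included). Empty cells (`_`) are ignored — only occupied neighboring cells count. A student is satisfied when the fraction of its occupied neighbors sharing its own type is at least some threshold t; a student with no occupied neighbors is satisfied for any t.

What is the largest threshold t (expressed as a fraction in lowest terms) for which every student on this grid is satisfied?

(0,2)# 3/3
(0,3)# 2/2
(1,0)+ 1/3
(1,1)# 2/4
(1,3)# 3/3
(2,0)# 3/5
(2,1)+ 1/6
(2,3)# 2/2
(3,0)# 3/4
(3,1)# 5/6
(3,2)# 4/5
(4,0)# 4/4
(4,2)# 5/5
(4,3)# 3/3
(5,0)# 2/2
(5,1)# 3/3
(5,3)# 2/2
The smallest same-type fraction is 1/6 at (2,1), which reduces to 1/6. Any threshold above that leaves this student unsatisfied.

1/6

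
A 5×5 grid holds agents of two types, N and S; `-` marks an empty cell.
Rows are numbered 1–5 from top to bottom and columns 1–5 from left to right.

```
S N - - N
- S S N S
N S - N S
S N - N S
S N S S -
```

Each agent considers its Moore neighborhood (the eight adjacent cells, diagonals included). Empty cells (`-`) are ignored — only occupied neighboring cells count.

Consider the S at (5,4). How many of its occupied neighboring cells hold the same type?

Occupied neighbors of (5,4): (4,4)=N, (4,5)=S, (5,3)=S.
Same type (S): 2 of 3.

2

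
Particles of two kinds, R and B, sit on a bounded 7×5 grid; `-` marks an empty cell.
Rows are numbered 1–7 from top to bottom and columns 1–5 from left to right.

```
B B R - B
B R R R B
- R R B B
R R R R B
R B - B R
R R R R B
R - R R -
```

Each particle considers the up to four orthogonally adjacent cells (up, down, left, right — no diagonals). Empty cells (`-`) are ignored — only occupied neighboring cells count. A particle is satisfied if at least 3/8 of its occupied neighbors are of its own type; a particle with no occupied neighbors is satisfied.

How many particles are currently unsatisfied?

9

Row 1: (1,1)B 2/2 ✓ · (1,2)B 1/3 ✗ · (1,3)R 1/2 ✓ · (1,5)B 1/1 ✓
Row 2: (2,1)B 1/2 ✓ · (2,2)R 2/4 ✓ · (2,3)R 4/4 ✓ · (2,4)R 1/3 ✗ · (2,5)B 2/3 ✓
Row 3: (3,2)R 3/3 ✓ · (3,3)R 3/4 ✓ · (3,4)B 1/4 ✗ · (3,5)B 3/3 ✓
Row 4: (4,1)R 2/2 ✓ · (4,2)R 3/4 ✓ · (4,3)R 3/3 ✓ · (4,4)R 1/4 ✗ · (4,5)B 1/3 ✗
Row 5: (5,1)R 2/3 ✓ · (5,2)B 0/3 ✗ · (5,4)B 0/3 ✗ · (5,5)R 0/3 ✗
Row 6: (6,1)R 3/3 ✓ · (6,2)R 2/3 ✓ · (6,3)R 3/3 ✓ · (6,4)R 2/4 ✓ · (6,5)B 0/2 ✗
Row 7: (7,1)R 1/1 ✓ · (7,3)R 2/2 ✓ · (7,4)R 2/2 ✓
Unsatisfied: (1,2), (2,4), (3,4), (4,4), (4,5), (5,2), (5,4), (5,5), (6,5) — 9 in total.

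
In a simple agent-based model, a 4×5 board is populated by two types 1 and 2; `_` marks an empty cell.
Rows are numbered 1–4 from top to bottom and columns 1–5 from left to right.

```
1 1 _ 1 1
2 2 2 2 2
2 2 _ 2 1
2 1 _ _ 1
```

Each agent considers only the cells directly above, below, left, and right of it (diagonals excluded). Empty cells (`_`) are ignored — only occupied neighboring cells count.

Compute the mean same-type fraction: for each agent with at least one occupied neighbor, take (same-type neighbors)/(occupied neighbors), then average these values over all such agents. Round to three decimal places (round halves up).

0.594

(1,1)1 1/2
(1,2)1 1/2
(1,4)1 1/2
(1,5)1 1/2
(2,1)2 2/3
(2,2)2 3/4
(2,3)2 2/2
(2,4)2 3/4
(2,5)2 1/3
(3,1)2 3/3
(3,2)2 2/3
(3,4)2 1/2
(3,5)1 1/3
(4,1)2 1/2
(4,2)1 0/2
(4,5)1 1/1
Sum over 16 agents: 1/2 + 1/2 + 1/2 + 1/2 + 2/3 + 3/4 + 2/2 + 3/4 + 1/3 + 3/3 + 2/3 + 1/2 + 1/3 + 1/2 + 0/2 + 1/1 = 19/2; mean = 19/2 ÷ 16 = 19/32 = 0.59375 → 0.594.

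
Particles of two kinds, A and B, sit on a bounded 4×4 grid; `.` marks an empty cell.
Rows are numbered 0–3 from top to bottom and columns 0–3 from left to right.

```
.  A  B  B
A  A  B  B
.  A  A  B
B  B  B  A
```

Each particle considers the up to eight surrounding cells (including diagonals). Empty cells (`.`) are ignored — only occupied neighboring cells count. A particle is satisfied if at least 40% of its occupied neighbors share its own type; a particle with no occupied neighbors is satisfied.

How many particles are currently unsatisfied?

Row 0: (0,1)A 2/4 satisfied · (0,2)B 3/5 satisfied · (0,3)B 3/3 satisfied
Row 1: (1,0)A 3/3 satisfied · (1,1)A 4/6 satisfied · (1,2)B 4/8 satisfied · (1,3)B 4/5 satisfied
Row 2: (2,1)A 3/7 satisfied · (2,2)A 3/8 not · (2,3)B 3/5 satisfied
Row 3: (3,0)B 1/2 satisfied · (3,1)B 2/4 satisfied · (3,2)B 2/5 satisfied · (3,3)A 1/3 not
Unsatisfied: (2,2), (3,3) — 2 in total.

2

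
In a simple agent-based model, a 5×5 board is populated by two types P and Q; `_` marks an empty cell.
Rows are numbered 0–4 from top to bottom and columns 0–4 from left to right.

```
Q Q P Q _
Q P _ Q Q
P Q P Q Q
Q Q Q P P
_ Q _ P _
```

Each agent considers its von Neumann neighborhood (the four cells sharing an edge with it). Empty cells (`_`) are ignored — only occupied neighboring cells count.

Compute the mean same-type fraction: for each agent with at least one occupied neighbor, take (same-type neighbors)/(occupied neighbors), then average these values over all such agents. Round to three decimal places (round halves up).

0.521

Row 0: (0,0)Q 2/2 · (0,1)Q 1/3 · (0,2)P 0/2 · (0,3)Q 1/2
Row 1: (1,0)Q 1/3 · (1,1)P 0/3 · (1,3)Q 3/3 · (1,4)Q 2/2
Row 2: (2,0)P 0/3 · (2,1)Q 1/4 · (2,2)P 0/3 · (2,3)Q 2/4 · (2,4)Q 2/3
Row 3: (3,0)Q 1/2 · (3,1)Q 4/4 · (3,2)Q 1/3 · (3,3)P 2/4 · (3,4)P 1/2
Row 4: (4,1)Q 1/1 · (4,3)P 1/1
Sum over 20 agents: 2/2 + 1/3 + 0/2 + 1/2 + 1/3 + 0/3 + 3/3 + 2/2 + 0/3 + 1/4 + 0/3 + 2/4 + 2/3 + 1/2 + 4/4 + 1/3 + 2/4 + 1/2 + 1/1 + 1/1 = 125/12; mean = 125/12 ÷ 20 = 25/48 = 0.520833… → 0.521.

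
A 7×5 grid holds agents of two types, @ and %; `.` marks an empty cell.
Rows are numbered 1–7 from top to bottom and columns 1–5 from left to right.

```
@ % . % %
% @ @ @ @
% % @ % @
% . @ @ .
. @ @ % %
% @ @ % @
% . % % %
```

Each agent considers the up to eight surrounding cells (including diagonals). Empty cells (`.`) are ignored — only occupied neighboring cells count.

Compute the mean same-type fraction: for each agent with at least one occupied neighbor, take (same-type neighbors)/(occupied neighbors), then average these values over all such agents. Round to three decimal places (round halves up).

(1,1)@ 1/3
(1,2)% 1/4
(1,4)% 1/4
(1,5)% 1/3
(2,1)% 3/5
(2,2)@ 3/7
(2,3)@ 3/7
(2,4)@ 4/7
(2,5)@ 2/5
(3,1)% 3/4
(3,2)% 3/7
(3,3)@ 5/7
(3,4)% 0/7
(3,5)@ 3/4
(4,1)% 2/3
(4,3)@ 4/7
(4,4)@ 4/7
(5,2)@ 4/6
(5,3)@ 5/7
(5,4)% 2/7
(5,5)% 2/4
(6,1)% 1/3
(6,2)@ 3/6
(6,3)@ 3/7
(6,4)% 5/8
(6,5)@ 0/5
(7,1)% 1/2
(7,3)% 2/4
(7,4)% 3/5
(7,5)% 2/3
Sum over 30 agents: 1/3 + 1/4 + 1/4 + 1/3 + 3/5 + 3/7 + 3/7 + 4/7 + 2/5 + 3/4 + 3/7 + 5/7 + 0/7 + 3/4 + 2/3 + 4/7 + 4/7 + 4/6 + 5/7 + 2/7 + 2/4 + 1/3 + 3/6 + 3/7 + 5/8 + 0/5 + 1/2 + 2/4 + 3/5 + 2/3 = 4023/280; mean = 4023/280 ÷ 30 = 1341/2800 = 0.478928… → 0.479.

0.479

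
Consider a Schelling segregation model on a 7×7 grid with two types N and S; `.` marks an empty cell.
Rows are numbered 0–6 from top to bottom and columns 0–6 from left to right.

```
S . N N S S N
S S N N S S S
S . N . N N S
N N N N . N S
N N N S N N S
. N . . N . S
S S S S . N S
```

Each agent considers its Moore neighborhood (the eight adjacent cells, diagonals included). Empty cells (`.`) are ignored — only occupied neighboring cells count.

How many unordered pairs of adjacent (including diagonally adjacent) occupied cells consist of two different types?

Scan each occupied cell's neighbors to the right and below (and the two forward diagonals) so each pair is counted once.
From row 0: 7 unlike of 20 pairs (running 7/20).
From row 1: 8 unlike of 19 pairs (running 15/39).
From row 2: 5 unlike of 13 pairs (running 20/52).
From row 3: 5 unlike of 20 pairs (running 25/72).
From row 4: 5 unlike of 14 pairs (running 30/86).
From row 5: 5 unlike of 7 pairs (running 35/93).
From row 6: 1 unlike of 4 pairs (running 36/97).
Total adjacent occupied pairs: 97; unlike-type pairs: 36.

36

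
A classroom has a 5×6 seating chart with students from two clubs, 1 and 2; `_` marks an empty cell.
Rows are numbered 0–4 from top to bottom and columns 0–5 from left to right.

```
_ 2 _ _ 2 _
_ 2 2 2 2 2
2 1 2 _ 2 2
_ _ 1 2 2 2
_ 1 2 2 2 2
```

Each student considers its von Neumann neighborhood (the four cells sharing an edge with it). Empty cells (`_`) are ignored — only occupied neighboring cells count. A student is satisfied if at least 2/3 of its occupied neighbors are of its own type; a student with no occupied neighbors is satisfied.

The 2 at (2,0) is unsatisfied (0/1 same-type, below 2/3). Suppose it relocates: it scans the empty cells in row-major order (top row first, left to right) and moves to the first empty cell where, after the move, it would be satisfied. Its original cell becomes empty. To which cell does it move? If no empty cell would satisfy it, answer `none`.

Vacating (2,0). Empty cells in order:
  (0,0): 1/1 same-type → satisfied — stop here.

(0,0)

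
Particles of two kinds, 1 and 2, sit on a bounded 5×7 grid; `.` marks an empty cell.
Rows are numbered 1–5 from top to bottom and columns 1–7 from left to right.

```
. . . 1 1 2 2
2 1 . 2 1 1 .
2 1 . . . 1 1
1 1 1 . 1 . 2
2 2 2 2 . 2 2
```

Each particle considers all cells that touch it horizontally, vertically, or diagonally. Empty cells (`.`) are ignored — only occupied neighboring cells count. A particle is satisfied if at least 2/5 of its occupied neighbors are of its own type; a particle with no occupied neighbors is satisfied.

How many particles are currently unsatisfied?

Row 1: (1,4)1 2/3 satisfied · (1,5)1 3/5 satisfied · (1,6)2 1/4 not · (1,7)2 1/2 satisfied
Row 2: (2,1)2 1/3 not · (2,2)1 1/3 not · (2,4)2 0/3 not · (2,5)1 4/6 satisfied · (2,6)1 4/6 satisfied
Row 3: (3,1)2 1/5 not · (3,2)1 4/6 satisfied · (3,6)1 4/5 satisfied · (3,7)1 2/3 satisfied
Row 4: (4,1)1 2/5 satisfied · (4,2)1 3/7 satisfied · (4,3)1 2/5 satisfied · (4,5)1 1/3 not · (4,7)2 2/4 satisfied
Row 5: (5,1)2 1/3 not · (5,2)2 2/5 satisfied · (5,3)2 2/4 satisfied · (5,4)2 1/3 not · (5,6)2 2/3 satisfied · (5,7)2 2/2 satisfied
Unsatisfied: (1,6), (2,1), (2,2), (2,4), (3,1), (4,5), (5,1), (5,4) — 8 in total.

8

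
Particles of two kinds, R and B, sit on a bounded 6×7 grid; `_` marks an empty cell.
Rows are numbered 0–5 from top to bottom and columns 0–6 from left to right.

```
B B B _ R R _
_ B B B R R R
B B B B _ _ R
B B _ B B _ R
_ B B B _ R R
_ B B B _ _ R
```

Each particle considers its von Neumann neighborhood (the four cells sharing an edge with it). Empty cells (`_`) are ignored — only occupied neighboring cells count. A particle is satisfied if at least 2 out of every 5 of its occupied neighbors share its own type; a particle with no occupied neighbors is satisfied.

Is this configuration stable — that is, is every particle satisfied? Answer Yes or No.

Yes

(0,0)B 1/1 ok
(0,1)B 3/3 ok
(0,2)B 2/2 ok
(0,4)R 2/2 ok
(0,5)R 2/2 ok
(1,1)B 3/3 ok
(1,2)B 4/4 ok
(1,3)B 2/3 ok
(1,4)R 2/3 ok
(1,5)R 3/3 ok
(1,6)R 2/2 ok
(2,0)B 2/2 ok
(2,1)B 4/4 ok
(2,2)B 3/3 ok
(2,3)B 3/3 ok
(2,6)R 2/2 ok
(3,0)B 2/2 ok
(3,1)B 3/3 ok
(3,3)B 3/3 ok
(3,4)B 1/1 ok
(3,6)R 2/2 ok
(4,1)B 3/3 ok
(4,2)B 3/3 ok
(4,3)B 3/3 ok
(4,5)R 1/1 ok
(4,6)R 3/3 ok
(5,1)B 2/2 ok
(5,2)B 3/3 ok
(5,3)B 2/2 ok
(5,6)R 1/1 ok
All meet the threshold, so the configuration is stable.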